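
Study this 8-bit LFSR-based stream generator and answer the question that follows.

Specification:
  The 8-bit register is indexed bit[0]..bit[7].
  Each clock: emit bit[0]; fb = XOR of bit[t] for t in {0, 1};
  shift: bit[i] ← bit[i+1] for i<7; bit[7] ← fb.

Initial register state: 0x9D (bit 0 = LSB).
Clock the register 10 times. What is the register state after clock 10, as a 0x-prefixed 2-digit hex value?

0x94

reg_0 = 0x9D
clock 1: out=1, reg = 0xCE
clock 2: out=0, reg = 0xE7
clock 3: out=1, reg = 0x73
clock 4: out=1, reg = 0x39
clock 5: out=1, reg = 0x9C
clock 6: out=0, reg = 0x4E
clock 7: out=0, reg = 0xA7
clock 8: out=1, reg = 0x53
clock 9: out=1, reg = 0x29
clock 10: out=1, reg = 0x94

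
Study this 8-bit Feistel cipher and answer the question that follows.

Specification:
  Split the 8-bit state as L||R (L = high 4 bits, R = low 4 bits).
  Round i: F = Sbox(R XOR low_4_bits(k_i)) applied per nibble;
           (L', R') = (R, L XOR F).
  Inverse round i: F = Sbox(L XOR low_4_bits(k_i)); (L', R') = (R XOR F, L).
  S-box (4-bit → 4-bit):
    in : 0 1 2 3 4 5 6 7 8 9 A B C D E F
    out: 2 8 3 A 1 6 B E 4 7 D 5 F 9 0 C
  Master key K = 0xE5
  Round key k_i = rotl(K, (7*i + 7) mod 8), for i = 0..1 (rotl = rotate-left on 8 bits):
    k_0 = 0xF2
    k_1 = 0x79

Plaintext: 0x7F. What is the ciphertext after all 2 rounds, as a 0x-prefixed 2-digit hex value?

s_0 = plaintext = 0x7F
s_1 = Round(s_0, k_0) = 0xFE
s_2 = Round(s_1, k_1) = 0xE1

0xE1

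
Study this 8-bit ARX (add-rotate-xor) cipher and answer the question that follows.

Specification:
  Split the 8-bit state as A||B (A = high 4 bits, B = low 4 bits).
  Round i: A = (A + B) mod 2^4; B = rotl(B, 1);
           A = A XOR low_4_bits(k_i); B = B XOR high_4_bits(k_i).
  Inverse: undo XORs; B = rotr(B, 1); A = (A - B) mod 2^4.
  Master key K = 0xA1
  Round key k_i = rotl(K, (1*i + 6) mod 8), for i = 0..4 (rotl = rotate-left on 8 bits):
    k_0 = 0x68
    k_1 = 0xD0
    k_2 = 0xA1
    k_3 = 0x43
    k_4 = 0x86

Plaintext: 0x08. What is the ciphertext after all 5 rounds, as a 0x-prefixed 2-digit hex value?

s_0 = plaintext = 0x08
s_1 = Round(s_0, k_0) = 0x07
s_2 = Round(s_1, k_1) = 0x73
s_3 = Round(s_2, k_2) = 0xBC
s_4 = Round(s_3, k_3) = 0x4D
s_5 = Round(s_4, k_4) = 0x73

0x73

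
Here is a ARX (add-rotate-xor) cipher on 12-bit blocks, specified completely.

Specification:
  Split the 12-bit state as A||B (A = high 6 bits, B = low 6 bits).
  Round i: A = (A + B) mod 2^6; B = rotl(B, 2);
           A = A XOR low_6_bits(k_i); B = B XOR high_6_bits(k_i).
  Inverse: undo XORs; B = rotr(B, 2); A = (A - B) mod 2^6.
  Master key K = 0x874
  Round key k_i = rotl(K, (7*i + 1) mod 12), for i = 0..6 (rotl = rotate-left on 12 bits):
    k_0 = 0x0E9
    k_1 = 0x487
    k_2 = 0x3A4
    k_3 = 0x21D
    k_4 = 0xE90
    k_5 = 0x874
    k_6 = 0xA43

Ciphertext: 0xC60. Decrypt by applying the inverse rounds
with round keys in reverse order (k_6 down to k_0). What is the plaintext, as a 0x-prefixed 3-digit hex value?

s_0 = ciphertext = 0xC60
s_1 = InvRound(s_0, k_6) = 0x812
s_2 = InvRound(s_1, k_5) = 0x63C
s_3 = InvRound(s_2, k_4) = 0x9E1
s_4 = InvRound(s_3, k_3) = 0x81A
s_5 = InvRound(s_4, k_2) = 0xFC5
s_6 = InvRound(s_5, k_1) = 0x0F5
s_7 = InvRound(s_6, k_0) = 0xF6D

0xF6D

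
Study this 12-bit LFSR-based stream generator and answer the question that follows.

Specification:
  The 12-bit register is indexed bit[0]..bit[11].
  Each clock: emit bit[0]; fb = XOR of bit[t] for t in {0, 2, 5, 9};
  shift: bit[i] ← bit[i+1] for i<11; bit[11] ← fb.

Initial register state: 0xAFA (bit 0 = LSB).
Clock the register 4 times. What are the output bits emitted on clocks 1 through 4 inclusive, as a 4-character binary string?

0101

reg_0 = 0xAFA
clock 1: out=0, reg = 0x57D
clock 2: out=1, reg = 0xABE
clock 3: out=0, reg = 0xD5F
clock 4: out=1, reg = 0x6AF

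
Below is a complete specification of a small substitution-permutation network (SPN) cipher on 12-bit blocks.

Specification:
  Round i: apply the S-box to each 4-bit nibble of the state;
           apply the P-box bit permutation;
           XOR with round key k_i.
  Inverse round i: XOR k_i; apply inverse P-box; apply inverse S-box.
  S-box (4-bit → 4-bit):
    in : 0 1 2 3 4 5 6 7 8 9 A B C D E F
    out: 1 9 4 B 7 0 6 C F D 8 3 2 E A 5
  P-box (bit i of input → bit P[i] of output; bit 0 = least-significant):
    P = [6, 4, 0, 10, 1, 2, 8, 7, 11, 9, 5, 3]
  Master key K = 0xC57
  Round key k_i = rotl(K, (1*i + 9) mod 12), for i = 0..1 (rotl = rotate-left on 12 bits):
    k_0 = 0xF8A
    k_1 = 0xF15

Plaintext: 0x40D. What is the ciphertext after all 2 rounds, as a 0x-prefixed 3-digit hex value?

0x35A

s_0 = plaintext = 0x40D
s_1 = Round(s_0, k_0) = 0x1B9
s_2 = Round(s_1, k_1) = 0x35A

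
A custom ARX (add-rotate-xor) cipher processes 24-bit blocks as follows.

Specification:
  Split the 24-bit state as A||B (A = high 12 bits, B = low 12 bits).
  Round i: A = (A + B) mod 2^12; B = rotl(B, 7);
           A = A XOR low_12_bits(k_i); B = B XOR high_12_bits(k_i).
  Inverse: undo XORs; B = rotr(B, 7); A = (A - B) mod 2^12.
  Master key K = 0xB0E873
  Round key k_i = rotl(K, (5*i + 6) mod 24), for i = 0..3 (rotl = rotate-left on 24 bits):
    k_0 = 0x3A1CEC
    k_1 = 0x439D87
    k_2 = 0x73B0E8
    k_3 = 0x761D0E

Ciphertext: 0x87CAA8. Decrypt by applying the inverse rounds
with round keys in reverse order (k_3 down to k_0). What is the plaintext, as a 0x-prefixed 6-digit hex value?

0xF4212E

s_0 = ciphertext = 0x87CAA8
s_1 = InvRound(s_0, k_3) = 0xC3793B
s_2 = InvRound(s_1, k_2) = 0xCC301C
s_3 = InvRound(s_2, k_1) = 0xC9C4A8
s_4 = InvRound(s_3, k_0) = 0xF4212E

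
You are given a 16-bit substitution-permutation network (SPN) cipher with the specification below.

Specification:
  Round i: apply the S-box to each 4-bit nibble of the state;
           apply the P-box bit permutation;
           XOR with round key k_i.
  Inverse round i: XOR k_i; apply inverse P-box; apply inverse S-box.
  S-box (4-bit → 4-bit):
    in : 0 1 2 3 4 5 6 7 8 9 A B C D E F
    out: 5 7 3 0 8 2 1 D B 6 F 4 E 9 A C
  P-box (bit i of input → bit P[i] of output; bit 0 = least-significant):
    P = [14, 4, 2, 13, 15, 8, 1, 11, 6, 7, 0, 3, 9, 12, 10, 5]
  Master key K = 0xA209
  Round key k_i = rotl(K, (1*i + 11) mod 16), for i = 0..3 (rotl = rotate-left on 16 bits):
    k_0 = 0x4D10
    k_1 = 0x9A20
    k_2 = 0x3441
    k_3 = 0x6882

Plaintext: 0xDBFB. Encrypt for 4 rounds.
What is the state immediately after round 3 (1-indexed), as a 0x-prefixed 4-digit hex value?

0x58A8

s_0 = plaintext = 0xDBFB
s_1 = Round(s_0, k_0) = 0x4737
s_2 = Round(s_1, k_1) = 0xFA4D
s_3 = Round(s_2, k_2) = 0x58A8
s_4 = Round(s_3, k_3) = 0x9158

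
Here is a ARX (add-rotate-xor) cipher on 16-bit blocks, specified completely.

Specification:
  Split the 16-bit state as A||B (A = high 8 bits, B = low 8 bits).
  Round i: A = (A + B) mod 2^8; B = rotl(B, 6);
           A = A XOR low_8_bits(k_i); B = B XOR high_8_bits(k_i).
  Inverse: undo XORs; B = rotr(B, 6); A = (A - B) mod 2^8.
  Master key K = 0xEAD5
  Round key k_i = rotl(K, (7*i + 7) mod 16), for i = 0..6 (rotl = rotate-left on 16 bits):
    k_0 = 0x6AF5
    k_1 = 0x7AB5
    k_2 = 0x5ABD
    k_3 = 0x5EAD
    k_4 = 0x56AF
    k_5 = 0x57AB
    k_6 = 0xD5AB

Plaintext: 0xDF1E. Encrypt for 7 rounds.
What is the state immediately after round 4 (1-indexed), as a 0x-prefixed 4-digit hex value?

0xBBD8

s_0 = plaintext = 0xDF1E
s_1 = Round(s_0, k_0) = 0x08ED
s_2 = Round(s_1, k_1) = 0x4001
s_3 = Round(s_2, k_2) = 0xFC1A
s_4 = Round(s_3, k_3) = 0xBBD8
s_5 = Round(s_4, k_4) = 0x3C60
s_6 = Round(s_5, k_5) = 0x374F
s_7 = Round(s_6, k_6) = 0x2D06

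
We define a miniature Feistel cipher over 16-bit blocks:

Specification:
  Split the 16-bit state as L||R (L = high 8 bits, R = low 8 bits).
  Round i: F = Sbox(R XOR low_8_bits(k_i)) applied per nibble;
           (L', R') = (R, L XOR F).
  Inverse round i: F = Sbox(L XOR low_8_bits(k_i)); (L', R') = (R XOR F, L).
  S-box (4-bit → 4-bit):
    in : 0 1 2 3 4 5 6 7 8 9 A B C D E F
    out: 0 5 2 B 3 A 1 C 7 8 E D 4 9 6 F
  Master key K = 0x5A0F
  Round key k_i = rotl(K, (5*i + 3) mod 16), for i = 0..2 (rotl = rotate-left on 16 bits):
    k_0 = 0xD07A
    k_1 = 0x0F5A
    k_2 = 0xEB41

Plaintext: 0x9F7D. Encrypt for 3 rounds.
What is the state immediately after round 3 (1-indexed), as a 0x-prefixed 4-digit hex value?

0x3550

s_0 = plaintext = 0x9F7D
s_1 = Round(s_0, k_0) = 0x7D93
s_2 = Round(s_1, k_1) = 0x9335
s_3 = Round(s_2, k_2) = 0x3550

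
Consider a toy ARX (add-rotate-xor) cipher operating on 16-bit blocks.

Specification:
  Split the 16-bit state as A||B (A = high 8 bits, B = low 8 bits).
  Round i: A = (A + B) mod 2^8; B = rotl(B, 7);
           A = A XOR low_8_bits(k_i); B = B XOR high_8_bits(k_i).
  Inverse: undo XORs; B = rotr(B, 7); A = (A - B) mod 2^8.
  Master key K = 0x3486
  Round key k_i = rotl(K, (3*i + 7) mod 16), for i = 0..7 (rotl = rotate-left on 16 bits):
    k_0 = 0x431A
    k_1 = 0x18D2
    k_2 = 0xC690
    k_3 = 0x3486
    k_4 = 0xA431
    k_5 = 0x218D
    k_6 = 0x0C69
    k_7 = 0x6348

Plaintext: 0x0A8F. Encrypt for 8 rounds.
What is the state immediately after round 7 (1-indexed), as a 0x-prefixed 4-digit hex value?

0xD98D

s_0 = plaintext = 0x0A8F
s_1 = Round(s_0, k_0) = 0x8384
s_2 = Round(s_1, k_1) = 0xD55A
s_3 = Round(s_2, k_2) = 0xBFEB
s_4 = Round(s_3, k_3) = 0x2CC1
s_5 = Round(s_4, k_4) = 0xDC44
s_6 = Round(s_5, k_5) = 0xAD03
s_7 = Round(s_6, k_6) = 0xD98D
s_8 = Round(s_7, k_7) = 0x2EA5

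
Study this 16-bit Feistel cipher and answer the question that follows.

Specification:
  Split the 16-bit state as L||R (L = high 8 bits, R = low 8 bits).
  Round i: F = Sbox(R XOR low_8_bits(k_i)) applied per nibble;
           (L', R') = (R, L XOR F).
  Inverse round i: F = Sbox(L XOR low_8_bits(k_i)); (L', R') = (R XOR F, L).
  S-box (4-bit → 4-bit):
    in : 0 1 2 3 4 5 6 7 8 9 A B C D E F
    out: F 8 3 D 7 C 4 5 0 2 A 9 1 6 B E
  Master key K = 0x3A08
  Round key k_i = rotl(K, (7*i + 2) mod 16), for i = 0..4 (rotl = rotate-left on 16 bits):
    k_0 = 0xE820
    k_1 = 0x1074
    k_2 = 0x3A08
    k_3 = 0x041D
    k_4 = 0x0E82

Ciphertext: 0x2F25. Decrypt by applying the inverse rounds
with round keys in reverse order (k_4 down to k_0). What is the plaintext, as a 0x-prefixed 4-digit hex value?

0x1DF0

s_0 = ciphertext = 0x2F25
s_1 = InvRound(s_0, k_4) = 0x832F
s_2 = InvRound(s_1, k_3) = 0x0483
s_3 = InvRound(s_2, k_2) = 0x7204
s_4 = InvRound(s_3, k_1) = 0xF072
s_5 = InvRound(s_4, k_0) = 0x1DF0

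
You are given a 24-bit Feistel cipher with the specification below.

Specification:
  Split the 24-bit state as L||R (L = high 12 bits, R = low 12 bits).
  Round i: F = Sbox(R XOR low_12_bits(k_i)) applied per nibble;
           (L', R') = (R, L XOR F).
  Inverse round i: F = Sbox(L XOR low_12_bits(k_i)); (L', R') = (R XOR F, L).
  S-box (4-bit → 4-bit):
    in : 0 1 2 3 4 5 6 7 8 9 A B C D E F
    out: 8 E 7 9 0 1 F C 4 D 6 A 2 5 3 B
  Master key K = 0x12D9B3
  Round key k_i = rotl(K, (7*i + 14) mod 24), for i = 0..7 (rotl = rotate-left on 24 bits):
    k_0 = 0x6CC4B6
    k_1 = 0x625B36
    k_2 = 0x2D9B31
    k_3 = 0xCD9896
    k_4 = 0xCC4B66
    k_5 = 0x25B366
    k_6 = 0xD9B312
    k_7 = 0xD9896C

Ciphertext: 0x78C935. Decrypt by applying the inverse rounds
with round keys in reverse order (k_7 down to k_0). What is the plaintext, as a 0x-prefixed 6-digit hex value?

s_0 = ciphertext = 0x78C935
s_1 = InvRound(s_0, k_7) = 0xA0D78C
s_2 = InvRound(s_1, k_6) = 0xA67A0D
s_3 = InvRound(s_2, k_5) = 0x783A67
s_4 = InvRound(s_3, k_4) = 0x856783
s_5 = InvRound(s_4, k_3) = 0xFAB856
s_6 = InvRound(s_5, k_2) = 0x880FAB
s_7 = InvRound(s_6, k_1) = 0x604880
s_8 = InvRound(s_7, k_0) = 0xF27604

0xF27604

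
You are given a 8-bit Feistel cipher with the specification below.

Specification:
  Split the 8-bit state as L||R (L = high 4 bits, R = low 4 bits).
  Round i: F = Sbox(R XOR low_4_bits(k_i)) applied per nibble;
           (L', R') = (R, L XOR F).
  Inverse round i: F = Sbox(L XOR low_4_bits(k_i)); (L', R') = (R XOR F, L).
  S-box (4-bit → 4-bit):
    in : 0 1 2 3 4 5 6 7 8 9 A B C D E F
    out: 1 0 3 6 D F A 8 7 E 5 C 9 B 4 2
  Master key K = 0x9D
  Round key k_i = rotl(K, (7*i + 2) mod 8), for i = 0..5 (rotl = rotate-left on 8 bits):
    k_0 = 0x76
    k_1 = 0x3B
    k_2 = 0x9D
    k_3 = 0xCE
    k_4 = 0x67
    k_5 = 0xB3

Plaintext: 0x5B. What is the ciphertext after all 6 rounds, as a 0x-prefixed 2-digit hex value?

0x8C

s_0 = plaintext = 0x5B
s_1 = Round(s_0, k_0) = 0xBE
s_2 = Round(s_1, k_1) = 0xE4
s_3 = Round(s_2, k_2) = 0x40
s_4 = Round(s_3, k_3) = 0x00
s_5 = Round(s_4, k_4) = 0x08
s_6 = Round(s_5, k_5) = 0x8C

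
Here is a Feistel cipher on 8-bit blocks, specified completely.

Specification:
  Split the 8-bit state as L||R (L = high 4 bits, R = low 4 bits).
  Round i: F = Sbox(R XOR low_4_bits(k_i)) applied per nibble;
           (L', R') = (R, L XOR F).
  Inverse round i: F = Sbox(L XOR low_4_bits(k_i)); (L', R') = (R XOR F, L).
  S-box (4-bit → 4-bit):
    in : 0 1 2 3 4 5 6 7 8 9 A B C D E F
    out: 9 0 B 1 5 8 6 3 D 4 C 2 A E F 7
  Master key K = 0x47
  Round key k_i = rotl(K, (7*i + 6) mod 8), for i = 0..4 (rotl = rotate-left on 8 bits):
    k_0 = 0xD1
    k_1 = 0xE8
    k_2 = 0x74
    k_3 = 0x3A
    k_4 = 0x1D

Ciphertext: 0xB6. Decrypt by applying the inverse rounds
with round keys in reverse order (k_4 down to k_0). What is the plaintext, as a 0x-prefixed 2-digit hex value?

s_0 = ciphertext = 0xB6
s_1 = InvRound(s_0, k_4) = 0x0B
s_2 = InvRound(s_1, k_3) = 0x70
s_3 = InvRound(s_2, k_2) = 0x17
s_4 = InvRound(s_3, k_1) = 0x31
s_5 = InvRound(s_4, k_0) = 0xA3

0xA3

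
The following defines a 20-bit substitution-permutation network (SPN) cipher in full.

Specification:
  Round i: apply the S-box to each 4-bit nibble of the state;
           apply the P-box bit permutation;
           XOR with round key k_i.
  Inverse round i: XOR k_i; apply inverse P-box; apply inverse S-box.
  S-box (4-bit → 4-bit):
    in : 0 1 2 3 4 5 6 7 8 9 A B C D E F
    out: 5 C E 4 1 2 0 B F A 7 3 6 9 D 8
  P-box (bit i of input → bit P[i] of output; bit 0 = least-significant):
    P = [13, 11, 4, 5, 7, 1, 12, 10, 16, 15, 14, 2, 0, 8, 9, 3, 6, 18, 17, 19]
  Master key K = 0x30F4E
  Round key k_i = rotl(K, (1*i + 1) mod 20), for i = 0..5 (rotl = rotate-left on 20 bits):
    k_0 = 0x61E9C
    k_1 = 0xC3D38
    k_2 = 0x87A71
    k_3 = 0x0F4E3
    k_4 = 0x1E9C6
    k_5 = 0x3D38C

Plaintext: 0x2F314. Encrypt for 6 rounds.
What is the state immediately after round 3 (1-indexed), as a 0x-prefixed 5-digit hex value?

s_0 = plaintext = 0x2F314
s_1 = Round(s_0, k_0) = 0x86A94
s_2 = Round(s_1, k_1) = 0x3D97A
s_3 = Round(s_2, k_2) = 0xAD6EE
s_4 = Round(s_3, k_3) = 0x6C01A
s_5 = Round(s_4, k_4) = 0x096D6
s_6 = Round(s_5, k_5) = 0x1D644

0xAD6EE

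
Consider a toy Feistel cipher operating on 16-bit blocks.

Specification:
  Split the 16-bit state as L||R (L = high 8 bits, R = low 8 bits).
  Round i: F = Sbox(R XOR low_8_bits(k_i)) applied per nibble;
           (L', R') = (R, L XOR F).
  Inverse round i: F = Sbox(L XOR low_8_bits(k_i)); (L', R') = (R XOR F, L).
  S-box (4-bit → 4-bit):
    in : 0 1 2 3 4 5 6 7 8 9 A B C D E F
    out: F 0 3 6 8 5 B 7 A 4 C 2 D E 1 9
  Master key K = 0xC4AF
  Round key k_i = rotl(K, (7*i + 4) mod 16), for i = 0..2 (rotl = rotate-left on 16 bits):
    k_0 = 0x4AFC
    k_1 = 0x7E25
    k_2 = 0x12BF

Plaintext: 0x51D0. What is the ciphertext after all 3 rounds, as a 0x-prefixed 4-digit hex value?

0x547E

s_0 = plaintext = 0x51D0
s_1 = Round(s_0, k_0) = 0xD06C
s_2 = Round(s_1, k_1) = 0x6C54
s_3 = Round(s_2, k_2) = 0x547E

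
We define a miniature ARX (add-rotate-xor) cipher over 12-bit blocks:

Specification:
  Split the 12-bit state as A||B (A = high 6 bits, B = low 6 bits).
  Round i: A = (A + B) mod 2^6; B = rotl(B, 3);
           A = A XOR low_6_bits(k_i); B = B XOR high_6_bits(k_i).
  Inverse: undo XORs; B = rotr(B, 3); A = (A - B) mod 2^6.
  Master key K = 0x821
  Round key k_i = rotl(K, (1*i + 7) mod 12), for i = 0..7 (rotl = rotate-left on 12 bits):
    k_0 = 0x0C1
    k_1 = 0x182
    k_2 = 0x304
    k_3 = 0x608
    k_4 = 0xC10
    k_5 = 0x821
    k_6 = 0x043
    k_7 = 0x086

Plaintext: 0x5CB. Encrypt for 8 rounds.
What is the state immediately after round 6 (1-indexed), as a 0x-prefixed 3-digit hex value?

0xB8A

s_0 = plaintext = 0x5CB
s_1 = Round(s_0, k_0) = 0x8DA
s_2 = Round(s_1, k_1) = 0xFD5
s_3 = Round(s_2, k_2) = 0x426
s_4 = Round(s_3, k_3) = 0xFAC
s_5 = Round(s_4, k_4) = 0xE95
s_6 = Round(s_5, k_5) = 0xB8A
s_7 = Round(s_6, k_6) = 0xED0
s_8 = Round(s_7, k_7) = 0x340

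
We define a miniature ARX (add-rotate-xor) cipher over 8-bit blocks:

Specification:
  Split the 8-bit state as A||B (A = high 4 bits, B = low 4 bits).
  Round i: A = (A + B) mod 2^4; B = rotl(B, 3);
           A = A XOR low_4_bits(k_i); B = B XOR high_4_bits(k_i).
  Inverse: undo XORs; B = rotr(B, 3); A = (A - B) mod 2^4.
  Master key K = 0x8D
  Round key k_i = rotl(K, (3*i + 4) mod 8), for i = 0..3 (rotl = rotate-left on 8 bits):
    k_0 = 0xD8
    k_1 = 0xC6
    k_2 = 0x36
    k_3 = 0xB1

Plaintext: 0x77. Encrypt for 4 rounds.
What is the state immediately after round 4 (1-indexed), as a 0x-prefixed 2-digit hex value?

s_0 = plaintext = 0x77
s_1 = Round(s_0, k_0) = 0x66
s_2 = Round(s_1, k_1) = 0xAF
s_3 = Round(s_2, k_2) = 0xFC
s_4 = Round(s_3, k_3) = 0xAD

0xAD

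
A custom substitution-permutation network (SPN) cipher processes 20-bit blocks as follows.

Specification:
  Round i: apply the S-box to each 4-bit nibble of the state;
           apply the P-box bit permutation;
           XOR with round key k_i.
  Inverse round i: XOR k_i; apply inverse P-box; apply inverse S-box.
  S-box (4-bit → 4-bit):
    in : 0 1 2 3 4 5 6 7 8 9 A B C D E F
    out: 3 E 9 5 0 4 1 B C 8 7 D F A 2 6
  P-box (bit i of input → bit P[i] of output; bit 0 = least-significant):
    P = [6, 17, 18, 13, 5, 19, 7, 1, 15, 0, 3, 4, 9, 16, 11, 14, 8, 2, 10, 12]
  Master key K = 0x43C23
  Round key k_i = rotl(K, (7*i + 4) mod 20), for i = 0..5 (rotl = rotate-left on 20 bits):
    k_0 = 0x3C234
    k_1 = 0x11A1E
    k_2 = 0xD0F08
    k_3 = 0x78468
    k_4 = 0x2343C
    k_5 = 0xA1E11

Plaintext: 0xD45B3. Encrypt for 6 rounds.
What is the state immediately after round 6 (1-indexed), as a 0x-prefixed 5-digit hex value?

0x37B37

s_0 = plaintext = 0xD45B3
s_1 = Round(s_0, k_0) = 0x7D2DA
s_2 = Round(s_1, k_1) = 0xECB48
s_3 = Round(s_2, k_2) = 0x8E514
s_4 = Round(s_3, k_3) = 0xE90E2
s_5 = Round(s_4, k_4) = 0xAD479
s_6 = Round(s_5, k_5) = 0x37B37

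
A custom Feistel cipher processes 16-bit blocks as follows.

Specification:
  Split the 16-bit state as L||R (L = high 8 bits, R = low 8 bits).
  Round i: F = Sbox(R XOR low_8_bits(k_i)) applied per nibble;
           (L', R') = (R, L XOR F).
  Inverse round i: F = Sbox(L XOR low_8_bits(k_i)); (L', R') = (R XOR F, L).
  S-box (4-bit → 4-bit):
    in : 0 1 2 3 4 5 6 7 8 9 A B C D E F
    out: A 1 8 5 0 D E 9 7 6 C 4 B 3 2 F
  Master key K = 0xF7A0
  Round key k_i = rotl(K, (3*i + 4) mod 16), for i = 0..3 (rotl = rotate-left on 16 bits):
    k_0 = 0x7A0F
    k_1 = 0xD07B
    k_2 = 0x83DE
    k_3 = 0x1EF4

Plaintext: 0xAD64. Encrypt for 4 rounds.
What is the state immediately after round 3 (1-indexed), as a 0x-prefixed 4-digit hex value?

0x3C61

s_0 = plaintext = 0xAD64
s_1 = Round(s_0, k_0) = 0x6449
s_2 = Round(s_1, k_1) = 0x493C
s_3 = Round(s_2, k_2) = 0x3C61
s_4 = Round(s_3, k_3) = 0x6151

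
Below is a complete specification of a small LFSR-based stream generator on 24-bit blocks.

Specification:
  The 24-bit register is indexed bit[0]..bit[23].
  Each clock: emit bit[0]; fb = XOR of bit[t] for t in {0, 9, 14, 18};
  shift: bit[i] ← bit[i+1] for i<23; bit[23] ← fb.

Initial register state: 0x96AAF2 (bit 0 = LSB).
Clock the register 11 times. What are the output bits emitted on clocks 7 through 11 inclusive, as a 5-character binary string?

reg_0 = 0x96AAF2
clock 1: out=0, reg = 0x4B5579
clock 2: out=1, reg = 0x25AABC
clock 3: out=0, reg = 0x12D55E
clock 4: out=0, reg = 0x896AAF
clock 5: out=1, reg = 0xC4B557
clock 6: out=1, reg = 0x625AAB
clock 7: out=1, reg = 0xB12D55
clock 8: out=1, reg = 0xD896AA
clock 9: out=0, reg = 0xEC4B55
clock 10: out=1, reg = 0x7625AA
clock 11: out=0, reg = 0xBB12D5

11010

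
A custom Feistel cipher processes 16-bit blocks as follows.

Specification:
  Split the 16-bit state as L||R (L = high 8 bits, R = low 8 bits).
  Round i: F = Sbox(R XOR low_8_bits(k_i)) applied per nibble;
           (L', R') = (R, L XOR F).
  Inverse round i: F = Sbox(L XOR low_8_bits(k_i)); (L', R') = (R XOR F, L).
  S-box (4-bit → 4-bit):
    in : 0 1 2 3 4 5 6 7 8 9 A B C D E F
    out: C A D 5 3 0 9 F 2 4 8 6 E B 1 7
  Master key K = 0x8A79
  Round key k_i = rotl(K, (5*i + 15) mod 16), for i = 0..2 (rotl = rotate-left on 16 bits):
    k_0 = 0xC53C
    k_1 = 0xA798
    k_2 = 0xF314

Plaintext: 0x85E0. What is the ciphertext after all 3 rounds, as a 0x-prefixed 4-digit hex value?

s_0 = plaintext = 0x85E0
s_1 = Round(s_0, k_0) = 0xE03B
s_2 = Round(s_1, k_1) = 0x3B65
s_3 = Round(s_2, k_2) = 0x65C1

0x65C1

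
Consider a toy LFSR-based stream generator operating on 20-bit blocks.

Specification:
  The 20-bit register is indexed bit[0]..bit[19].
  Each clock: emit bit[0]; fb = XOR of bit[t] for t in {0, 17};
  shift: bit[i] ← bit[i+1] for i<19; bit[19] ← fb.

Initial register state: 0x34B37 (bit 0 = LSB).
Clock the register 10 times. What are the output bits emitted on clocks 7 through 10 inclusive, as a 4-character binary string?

reg_0 = 0x34B37
clock 1: out=1, reg = 0x1A59B
clock 2: out=1, reg = 0x8D2CD
clock 3: out=1, reg = 0xC6966
clock 4: out=0, reg = 0x634B3
clock 5: out=1, reg = 0x31A59
clock 6: out=1, reg = 0x18D2C
clock 7: out=0, reg = 0x0C696
clock 8: out=0, reg = 0x0634B
clock 9: out=1, reg = 0x831A5
clock 10: out=1, reg = 0xC18D2

0011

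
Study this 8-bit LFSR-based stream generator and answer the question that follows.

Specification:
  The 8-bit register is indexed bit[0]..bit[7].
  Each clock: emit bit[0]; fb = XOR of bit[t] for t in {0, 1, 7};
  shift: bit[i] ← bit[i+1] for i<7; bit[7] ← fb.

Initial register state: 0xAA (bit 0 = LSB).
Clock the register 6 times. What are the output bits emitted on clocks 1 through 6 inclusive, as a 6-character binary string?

010101

reg_0 = 0xAA
clock 1: out=0, reg = 0x55
clock 2: out=1, reg = 0xAA
clock 3: out=0, reg = 0x55
clock 4: out=1, reg = 0xAA
clock 5: out=0, reg = 0x55
clock 6: out=1, reg = 0xAA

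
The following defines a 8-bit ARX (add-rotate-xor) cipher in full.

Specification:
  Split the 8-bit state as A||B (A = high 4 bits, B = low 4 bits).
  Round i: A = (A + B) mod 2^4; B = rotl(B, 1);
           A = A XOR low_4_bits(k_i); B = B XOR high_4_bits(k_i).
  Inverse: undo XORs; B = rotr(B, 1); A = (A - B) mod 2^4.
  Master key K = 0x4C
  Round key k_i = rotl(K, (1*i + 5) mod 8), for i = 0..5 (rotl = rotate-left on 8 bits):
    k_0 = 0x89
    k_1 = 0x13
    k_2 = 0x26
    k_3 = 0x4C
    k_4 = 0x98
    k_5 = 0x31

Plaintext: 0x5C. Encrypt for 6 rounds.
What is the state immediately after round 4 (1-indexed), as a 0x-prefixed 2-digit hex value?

s_0 = plaintext = 0x5C
s_1 = Round(s_0, k_0) = 0x81
s_2 = Round(s_1, k_1) = 0xA3
s_3 = Round(s_2, k_2) = 0xB4
s_4 = Round(s_3, k_3) = 0x3C
s_5 = Round(s_4, k_4) = 0x70
s_6 = Round(s_5, k_5) = 0x63

0x3C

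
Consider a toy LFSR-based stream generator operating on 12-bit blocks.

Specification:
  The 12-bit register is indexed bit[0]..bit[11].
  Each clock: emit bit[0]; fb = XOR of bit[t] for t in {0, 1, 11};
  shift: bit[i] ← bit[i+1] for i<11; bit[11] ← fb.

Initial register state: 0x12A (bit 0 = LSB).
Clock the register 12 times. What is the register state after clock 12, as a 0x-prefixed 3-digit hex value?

reg_0 = 0x12A
clock 1: out=0, reg = 0x895
clock 2: out=1, reg = 0x44A
clock 3: out=0, reg = 0xA25
clock 4: out=1, reg = 0x512
clock 5: out=0, reg = 0xA89
clock 6: out=1, reg = 0x544
clock 7: out=0, reg = 0x2A2
clock 8: out=0, reg = 0x951
clock 9: out=1, reg = 0x4A8
clock 10: out=0, reg = 0x254
clock 11: out=0, reg = 0x12A
clock 12: out=0, reg = 0x895

0x895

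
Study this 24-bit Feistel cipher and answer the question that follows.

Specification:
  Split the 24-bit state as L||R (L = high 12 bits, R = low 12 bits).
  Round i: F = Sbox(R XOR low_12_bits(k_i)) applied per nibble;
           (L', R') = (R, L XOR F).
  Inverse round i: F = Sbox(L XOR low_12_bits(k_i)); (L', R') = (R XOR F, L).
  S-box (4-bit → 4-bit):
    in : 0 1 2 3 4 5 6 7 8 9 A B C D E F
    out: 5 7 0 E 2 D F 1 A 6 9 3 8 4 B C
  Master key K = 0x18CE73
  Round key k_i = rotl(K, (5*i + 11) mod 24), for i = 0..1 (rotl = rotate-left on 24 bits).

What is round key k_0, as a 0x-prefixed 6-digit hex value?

K = 0x18CE73
k_0 = rotl(K, (5*0+11) mod 24) = rotl(K, 11) = 0x7398C6

0x7398C6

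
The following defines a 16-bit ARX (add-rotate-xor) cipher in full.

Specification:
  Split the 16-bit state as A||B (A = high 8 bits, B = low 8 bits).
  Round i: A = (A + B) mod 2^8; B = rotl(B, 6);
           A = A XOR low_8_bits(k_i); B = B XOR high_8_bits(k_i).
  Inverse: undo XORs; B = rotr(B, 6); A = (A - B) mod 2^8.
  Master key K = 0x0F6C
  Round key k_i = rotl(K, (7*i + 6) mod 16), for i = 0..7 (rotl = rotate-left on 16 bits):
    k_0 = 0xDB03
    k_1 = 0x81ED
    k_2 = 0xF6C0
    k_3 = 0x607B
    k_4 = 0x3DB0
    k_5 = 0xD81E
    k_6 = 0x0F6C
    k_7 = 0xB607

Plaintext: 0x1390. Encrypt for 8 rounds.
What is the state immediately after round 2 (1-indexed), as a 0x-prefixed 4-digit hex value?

0x727E

s_0 = plaintext = 0x1390
s_1 = Round(s_0, k_0) = 0xA0FF
s_2 = Round(s_1, k_1) = 0x727E
s_3 = Round(s_2, k_2) = 0x3069
s_4 = Round(s_3, k_3) = 0xE23A
s_5 = Round(s_4, k_4) = 0xACB3
s_6 = Round(s_5, k_5) = 0x4134
s_7 = Round(s_6, k_6) = 0x1902
s_8 = Round(s_7, k_7) = 0x1C36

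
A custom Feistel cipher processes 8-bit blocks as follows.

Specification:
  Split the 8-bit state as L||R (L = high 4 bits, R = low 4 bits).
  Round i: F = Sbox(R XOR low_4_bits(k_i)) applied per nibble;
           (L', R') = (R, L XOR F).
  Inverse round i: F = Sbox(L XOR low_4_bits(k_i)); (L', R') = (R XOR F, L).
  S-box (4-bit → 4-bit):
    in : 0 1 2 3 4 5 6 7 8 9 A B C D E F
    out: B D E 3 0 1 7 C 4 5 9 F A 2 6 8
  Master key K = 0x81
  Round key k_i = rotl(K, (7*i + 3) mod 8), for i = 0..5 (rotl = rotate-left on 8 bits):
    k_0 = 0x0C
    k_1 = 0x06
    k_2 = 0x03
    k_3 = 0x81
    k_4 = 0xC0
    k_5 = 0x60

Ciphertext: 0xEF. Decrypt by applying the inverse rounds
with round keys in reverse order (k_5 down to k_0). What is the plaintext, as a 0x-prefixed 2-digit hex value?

s_0 = ciphertext = 0xEF
s_1 = InvRound(s_0, k_5) = 0x9E
s_2 = InvRound(s_1, k_4) = 0xB9
s_3 = InvRound(s_2, k_3) = 0x0B
s_4 = InvRound(s_3, k_2) = 0x80
s_5 = InvRound(s_4, k_1) = 0x68
s_6 = InvRound(s_5, k_0) = 0x16

0x16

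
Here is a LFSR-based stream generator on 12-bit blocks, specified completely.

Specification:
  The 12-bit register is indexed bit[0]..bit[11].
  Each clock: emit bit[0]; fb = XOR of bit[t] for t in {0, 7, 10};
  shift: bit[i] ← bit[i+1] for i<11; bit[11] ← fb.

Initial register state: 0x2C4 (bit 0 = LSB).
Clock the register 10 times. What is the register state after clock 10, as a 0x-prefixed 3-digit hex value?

0xAD4

reg_0 = 0x2C4
clock 1: out=0, reg = 0x962
clock 2: out=0, reg = 0x4B1
clock 3: out=1, reg = 0xA58
clock 4: out=0, reg = 0x52C
clock 5: out=0, reg = 0xA96
clock 6: out=0, reg = 0xD4B
clock 7: out=1, reg = 0x6A5
clock 8: out=1, reg = 0xB52
clock 9: out=0, reg = 0x5A9
clock 10: out=1, reg = 0xAD4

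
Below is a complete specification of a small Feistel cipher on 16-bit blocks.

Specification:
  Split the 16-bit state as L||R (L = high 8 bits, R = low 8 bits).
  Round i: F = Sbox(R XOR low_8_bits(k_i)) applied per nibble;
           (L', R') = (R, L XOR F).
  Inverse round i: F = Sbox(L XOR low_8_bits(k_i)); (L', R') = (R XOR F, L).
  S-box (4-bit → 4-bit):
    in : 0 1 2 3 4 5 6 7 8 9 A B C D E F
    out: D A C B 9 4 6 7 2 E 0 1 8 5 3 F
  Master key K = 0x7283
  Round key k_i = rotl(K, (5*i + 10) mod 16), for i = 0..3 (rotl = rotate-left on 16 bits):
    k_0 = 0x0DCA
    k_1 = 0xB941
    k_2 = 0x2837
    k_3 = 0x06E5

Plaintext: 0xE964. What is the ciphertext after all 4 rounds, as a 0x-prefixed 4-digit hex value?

0xA6FE

s_0 = plaintext = 0xE964
s_1 = Round(s_0, k_0) = 0x64EA
s_2 = Round(s_1, k_1) = 0xEA65
s_3 = Round(s_2, k_2) = 0x65A6
s_4 = Round(s_3, k_3) = 0xA6FE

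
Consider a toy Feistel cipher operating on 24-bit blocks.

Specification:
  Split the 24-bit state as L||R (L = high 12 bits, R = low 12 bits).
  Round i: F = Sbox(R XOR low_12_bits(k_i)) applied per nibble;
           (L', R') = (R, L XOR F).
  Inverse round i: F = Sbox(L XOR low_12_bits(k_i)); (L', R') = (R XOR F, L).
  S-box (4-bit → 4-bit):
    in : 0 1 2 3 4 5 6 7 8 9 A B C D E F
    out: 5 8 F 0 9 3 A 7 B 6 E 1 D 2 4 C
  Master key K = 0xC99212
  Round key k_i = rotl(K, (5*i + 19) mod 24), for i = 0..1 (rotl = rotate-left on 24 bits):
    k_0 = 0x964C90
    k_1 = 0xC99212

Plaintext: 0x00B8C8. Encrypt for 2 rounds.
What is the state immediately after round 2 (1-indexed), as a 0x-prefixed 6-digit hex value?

0x930937

s_0 = plaintext = 0x00B8C8
s_1 = Round(s_0, k_0) = 0x8C8930
s_2 = Round(s_1, k_1) = 0x930937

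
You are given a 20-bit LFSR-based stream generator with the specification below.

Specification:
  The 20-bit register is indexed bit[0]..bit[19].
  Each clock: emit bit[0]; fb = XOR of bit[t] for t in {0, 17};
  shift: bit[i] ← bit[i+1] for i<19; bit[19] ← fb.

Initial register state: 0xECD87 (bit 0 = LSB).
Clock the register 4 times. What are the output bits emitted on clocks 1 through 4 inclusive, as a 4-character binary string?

1110

reg_0 = 0xECD87
clock 1: out=1, reg = 0x766C3
clock 2: out=1, reg = 0x3B361
clock 3: out=1, reg = 0x1D9B0
clock 4: out=0, reg = 0x0ECD8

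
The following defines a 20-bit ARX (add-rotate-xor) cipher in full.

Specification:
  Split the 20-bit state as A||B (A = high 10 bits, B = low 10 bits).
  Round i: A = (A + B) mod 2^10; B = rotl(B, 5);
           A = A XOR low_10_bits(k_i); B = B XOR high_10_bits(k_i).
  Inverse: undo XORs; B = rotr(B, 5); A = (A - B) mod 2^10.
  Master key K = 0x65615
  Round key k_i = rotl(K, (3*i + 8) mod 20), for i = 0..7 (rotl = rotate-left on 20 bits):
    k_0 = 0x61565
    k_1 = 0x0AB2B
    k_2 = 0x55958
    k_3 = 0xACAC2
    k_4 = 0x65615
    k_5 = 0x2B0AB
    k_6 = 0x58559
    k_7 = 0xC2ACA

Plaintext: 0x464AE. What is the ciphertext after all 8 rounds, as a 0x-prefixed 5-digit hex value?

s_0 = plaintext = 0x464AE
s_1 = Round(s_0, k_0) = 0x28840
s_2 = Round(s_1, k_1) = 0xF2428
s_3 = Round(s_2, k_2) = 0xAA457
s_4 = Round(s_3, k_3) = 0x70850
s_5 = Round(s_4, k_4) = 0x01F97
s_6 = Round(s_5, k_5) = 0xCD650
s_7 = Round(s_6, k_6) = 0x37373
s_8 = Round(s_7, k_7) = 0xA1571

0xA1571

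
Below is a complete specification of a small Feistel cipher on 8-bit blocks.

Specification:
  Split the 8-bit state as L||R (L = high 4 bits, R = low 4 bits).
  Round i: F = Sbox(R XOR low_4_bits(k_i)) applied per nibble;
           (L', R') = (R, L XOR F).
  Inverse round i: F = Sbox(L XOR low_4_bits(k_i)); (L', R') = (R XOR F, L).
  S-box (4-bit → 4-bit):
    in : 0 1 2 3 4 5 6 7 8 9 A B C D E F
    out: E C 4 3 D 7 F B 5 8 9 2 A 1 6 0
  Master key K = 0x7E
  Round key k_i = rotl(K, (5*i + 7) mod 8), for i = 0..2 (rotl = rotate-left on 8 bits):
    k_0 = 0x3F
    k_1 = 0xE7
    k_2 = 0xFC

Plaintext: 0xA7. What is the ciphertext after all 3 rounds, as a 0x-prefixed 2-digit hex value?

0x29

s_0 = plaintext = 0xA7
s_1 = Round(s_0, k_0) = 0x7F
s_2 = Round(s_1, k_1) = 0xF2
s_3 = Round(s_2, k_2) = 0x29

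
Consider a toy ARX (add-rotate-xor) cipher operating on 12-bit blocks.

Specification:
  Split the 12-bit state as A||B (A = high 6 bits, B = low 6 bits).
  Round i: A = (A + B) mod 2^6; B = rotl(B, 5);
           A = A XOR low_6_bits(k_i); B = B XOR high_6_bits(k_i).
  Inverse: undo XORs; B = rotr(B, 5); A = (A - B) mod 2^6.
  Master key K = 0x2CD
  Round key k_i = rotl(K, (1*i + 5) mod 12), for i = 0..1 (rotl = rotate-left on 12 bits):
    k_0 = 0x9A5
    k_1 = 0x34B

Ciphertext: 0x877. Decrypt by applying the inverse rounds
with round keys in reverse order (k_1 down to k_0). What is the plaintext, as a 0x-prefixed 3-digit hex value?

0xAA6

s_0 = ciphertext = 0x877
s_1 = InvRound(s_0, k_1) = 0xD75
s_2 = InvRound(s_1, k_0) = 0xAA6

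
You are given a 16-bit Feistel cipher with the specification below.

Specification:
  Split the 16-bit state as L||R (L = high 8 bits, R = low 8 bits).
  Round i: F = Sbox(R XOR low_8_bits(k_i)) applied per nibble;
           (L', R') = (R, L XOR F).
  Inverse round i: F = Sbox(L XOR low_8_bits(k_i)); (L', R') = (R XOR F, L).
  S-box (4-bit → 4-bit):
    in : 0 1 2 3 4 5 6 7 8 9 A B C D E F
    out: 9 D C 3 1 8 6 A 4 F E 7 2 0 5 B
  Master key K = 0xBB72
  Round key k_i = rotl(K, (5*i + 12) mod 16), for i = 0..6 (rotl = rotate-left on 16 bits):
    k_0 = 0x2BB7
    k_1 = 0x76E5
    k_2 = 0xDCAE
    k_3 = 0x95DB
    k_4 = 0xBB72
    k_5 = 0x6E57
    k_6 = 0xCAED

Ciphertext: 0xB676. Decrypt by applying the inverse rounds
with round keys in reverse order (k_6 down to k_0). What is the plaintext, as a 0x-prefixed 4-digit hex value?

0x9A34

s_0 = ciphertext = 0xB676
s_1 = InvRound(s_0, k_6) = 0xF1B6
s_2 = InvRound(s_1, k_5) = 0x50F1
s_3 = InvRound(s_2, k_4) = 0x3D50
s_4 = InvRound(s_3, k_3) = 0x063D
s_5 = InvRound(s_4, k_2) = 0xD906
s_6 = InvRound(s_5, k_1) = 0x34D9
s_7 = InvRound(s_6, k_0) = 0x9A34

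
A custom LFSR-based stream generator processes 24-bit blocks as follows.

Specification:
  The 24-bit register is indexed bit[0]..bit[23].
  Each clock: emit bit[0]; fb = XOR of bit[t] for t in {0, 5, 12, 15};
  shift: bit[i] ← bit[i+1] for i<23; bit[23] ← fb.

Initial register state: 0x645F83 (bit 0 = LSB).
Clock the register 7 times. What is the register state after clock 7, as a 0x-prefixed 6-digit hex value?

reg_0 = 0x645F83
clock 1: out=1, reg = 0x322FC1
clock 2: out=1, reg = 0x9917E0
clock 3: out=0, reg = 0x4C8BF0
clock 4: out=0, reg = 0x2645F8
clock 5: out=0, reg = 0x9322FC
clock 6: out=0, reg = 0xC9917E
clock 7: out=0, reg = 0xE4C8BF

0xE4C8BF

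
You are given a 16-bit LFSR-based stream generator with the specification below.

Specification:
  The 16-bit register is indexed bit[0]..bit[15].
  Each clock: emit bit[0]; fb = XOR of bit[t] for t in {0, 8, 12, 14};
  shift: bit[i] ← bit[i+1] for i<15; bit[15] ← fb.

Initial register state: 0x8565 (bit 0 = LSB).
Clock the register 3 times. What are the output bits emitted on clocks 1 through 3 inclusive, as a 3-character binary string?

reg_0 = 0x8565
clock 1: out=1, reg = 0x42B2
clock 2: out=0, reg = 0xA159
clock 3: out=1, reg = 0x50AC

101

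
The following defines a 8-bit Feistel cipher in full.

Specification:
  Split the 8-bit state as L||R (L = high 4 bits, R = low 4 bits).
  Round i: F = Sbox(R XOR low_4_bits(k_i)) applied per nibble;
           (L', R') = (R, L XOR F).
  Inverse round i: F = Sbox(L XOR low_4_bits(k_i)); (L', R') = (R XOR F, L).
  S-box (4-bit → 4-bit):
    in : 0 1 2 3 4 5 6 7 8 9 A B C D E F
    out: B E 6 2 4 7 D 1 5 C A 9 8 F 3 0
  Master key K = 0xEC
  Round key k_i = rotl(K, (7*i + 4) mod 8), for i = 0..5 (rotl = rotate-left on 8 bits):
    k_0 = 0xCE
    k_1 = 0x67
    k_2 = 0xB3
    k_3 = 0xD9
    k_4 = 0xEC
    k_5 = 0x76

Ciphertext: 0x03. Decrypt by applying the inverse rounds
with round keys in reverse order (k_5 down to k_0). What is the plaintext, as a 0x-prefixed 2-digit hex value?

0xBD

s_0 = ciphertext = 0x03
s_1 = InvRound(s_0, k_5) = 0xE0
s_2 = InvRound(s_1, k_4) = 0x6E
s_3 = InvRound(s_2, k_3) = 0xE6
s_4 = InvRound(s_3, k_2) = 0x9E
s_5 = InvRound(s_4, k_1) = 0xD9
s_6 = InvRound(s_5, k_0) = 0xBD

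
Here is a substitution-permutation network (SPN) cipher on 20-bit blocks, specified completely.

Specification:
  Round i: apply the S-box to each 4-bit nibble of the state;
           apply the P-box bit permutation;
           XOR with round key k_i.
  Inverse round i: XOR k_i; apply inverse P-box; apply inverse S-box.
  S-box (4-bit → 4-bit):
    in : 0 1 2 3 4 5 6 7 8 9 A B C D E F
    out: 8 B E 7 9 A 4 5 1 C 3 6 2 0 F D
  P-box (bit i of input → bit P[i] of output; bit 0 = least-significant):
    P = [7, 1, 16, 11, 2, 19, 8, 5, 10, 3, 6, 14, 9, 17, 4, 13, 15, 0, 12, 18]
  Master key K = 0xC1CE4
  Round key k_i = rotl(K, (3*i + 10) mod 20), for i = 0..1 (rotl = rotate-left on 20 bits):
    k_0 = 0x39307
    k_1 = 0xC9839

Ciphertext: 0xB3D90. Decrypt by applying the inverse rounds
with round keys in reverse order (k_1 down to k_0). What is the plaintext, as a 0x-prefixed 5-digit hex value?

0x8B064

s_0 = ciphertext = 0xB3D90
s_1 = InvRound(s_0, k_1) = 0x15A97
s_2 = InvRound(s_1, k_0) = 0x8B064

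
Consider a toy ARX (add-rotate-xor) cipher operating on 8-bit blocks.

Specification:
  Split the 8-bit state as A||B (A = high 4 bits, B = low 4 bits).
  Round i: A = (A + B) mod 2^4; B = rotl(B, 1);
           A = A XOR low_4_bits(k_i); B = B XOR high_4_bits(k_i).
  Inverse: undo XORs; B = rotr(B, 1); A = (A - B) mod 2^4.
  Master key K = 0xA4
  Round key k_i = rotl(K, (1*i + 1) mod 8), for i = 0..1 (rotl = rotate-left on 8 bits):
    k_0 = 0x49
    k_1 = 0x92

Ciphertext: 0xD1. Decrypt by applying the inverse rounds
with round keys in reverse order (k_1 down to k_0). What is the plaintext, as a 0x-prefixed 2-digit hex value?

s_0 = ciphertext = 0xD1
s_1 = InvRound(s_0, k_1) = 0xB4
s_2 = InvRound(s_1, k_0) = 0x20

0x20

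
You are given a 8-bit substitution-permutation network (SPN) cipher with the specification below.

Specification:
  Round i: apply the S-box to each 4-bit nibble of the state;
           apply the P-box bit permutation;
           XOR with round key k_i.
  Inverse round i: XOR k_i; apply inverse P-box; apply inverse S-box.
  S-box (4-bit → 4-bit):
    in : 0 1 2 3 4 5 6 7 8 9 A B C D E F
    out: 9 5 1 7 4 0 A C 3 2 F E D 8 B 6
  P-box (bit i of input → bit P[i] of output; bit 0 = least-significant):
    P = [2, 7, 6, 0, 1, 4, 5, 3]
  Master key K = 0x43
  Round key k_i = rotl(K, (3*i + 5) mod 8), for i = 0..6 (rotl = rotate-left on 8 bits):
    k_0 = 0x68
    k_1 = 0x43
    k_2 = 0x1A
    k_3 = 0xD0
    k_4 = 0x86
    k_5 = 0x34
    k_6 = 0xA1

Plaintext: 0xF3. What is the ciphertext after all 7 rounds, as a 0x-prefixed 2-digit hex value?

0x6D

s_0 = plaintext = 0xF3
s_1 = Round(s_0, k_0) = 0x9C
s_2 = Round(s_1, k_1) = 0x16
s_3 = Round(s_2, k_2) = 0xB9
s_4 = Round(s_3, k_3) = 0x68
s_5 = Round(s_4, k_4) = 0x1A
s_6 = Round(s_5, k_5) = 0xD3
s_7 = Round(s_6, k_6) = 0x6D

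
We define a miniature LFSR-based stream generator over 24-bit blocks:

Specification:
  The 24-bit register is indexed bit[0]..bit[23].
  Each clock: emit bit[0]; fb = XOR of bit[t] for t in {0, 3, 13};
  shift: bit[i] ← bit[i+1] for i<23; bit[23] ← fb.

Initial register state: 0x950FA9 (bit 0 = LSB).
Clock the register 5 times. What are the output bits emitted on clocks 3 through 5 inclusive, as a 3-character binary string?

010

reg_0 = 0x950FA9
clock 1: out=1, reg = 0x4A87D4
clock 2: out=0, reg = 0x2543EA
clock 3: out=0, reg = 0x92A1F5
clock 4: out=1, reg = 0x4950FA
clock 5: out=0, reg = 0xA4A87D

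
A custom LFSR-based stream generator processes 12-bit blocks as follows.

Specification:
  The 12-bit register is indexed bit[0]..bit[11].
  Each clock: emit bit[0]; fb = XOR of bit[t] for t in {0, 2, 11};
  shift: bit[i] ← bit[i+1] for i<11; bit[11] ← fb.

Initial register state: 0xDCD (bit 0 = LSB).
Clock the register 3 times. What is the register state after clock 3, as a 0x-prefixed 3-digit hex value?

0xBB9

reg_0 = 0xDCD
clock 1: out=1, reg = 0xEE6
clock 2: out=0, reg = 0x773
clock 3: out=1, reg = 0xBB9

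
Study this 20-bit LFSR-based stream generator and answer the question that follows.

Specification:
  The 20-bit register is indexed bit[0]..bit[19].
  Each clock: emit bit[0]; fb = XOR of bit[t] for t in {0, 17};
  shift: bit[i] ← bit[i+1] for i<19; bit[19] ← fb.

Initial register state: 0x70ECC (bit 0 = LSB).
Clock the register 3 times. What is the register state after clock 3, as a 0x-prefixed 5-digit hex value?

reg_0 = 0x70ECC
clock 1: out=0, reg = 0xB8766
clock 2: out=0, reg = 0xDC3B3
clock 3: out=1, reg = 0xEE1D9

0xEE1D9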